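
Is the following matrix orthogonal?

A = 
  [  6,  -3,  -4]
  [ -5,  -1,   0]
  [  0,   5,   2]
No

AᵀA = 
  [ 61, -13, -24]
  [-13,  35,  22]
  [-24,  22,  20]
≠ I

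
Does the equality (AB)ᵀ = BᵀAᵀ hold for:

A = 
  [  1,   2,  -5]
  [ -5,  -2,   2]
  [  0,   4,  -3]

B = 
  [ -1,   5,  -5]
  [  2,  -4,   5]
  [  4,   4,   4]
Yes

(AB)ᵀ = 
  [-17,   9,  -4]
  [-23,  -9, -28]
  [-15,  23,   8]

BᵀAᵀ = 
  [-17,   9,  -4]
  [-23,  -9, -28]
  [-15,  23,   8]

Both sides are equal — this is the standard identity (AB)ᵀ = BᵀAᵀ, which holds for all A, B.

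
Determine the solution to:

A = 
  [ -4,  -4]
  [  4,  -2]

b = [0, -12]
x = [-2, 2]

Row reduce the augmented matrix [A|b]:
R2 → R2 + (1)·R1
REF = 
  [ -4,  -4,   0]
  [  0,  -6, -12]

Back-substitution:
x₂ = (-12) / (-6) = 2
x₁ = (0 - (-4)(2)) / (-4) = -2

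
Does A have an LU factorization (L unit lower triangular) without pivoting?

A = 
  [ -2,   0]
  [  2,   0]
Yes.
A[1,1] = -2 ≠ 0, so Gaussian elimination proceeds without a row swap: multiplier ℓ₂₁ = (2)/(-2) = -1, and U[2,2] = 0 - (-1)(0) = 0.
L = 
  [  1,   0]
  [ -1,   1]
U = 
  [ -2,   0]
  [  0,   0]
Check row 2 of LU: [(-1)(-2), (-1)(0) + 0] = [2, 0] = row 2 of A ✓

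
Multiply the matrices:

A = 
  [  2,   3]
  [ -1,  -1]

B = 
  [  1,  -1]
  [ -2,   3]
A is 2×2 and B is 2×2, so AB is 2×2. Each entry is (row of A)·(column of B):
AB[1,1] = (2)(1) + (3)(-2) = -4
AB[1,2] = (2)(-1) + (3)(3) = 7
AB[2,1] = (-1)(1) + (-1)(-2) = 1
AB[2,2] = (-1)(-1) + (-1)(3) = -2

AB = 
  [ -4,   7]
  [  1,  -2]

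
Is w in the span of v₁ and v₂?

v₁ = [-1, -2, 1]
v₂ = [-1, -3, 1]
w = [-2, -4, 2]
Yes

Form the augmented matrix and row-reduce:
[v₁|v₂|w] = 
  [ -1,  -1,  -2]
  [ -2,  -3,  -4]
  [  1,   1,   2]
R2 → R2 - (2)·R1
R3 → R3 + (1)·R1
REF = 
  [ -1,  -1,  -2]
  [  0,  -1,   0]
  [  0,   0,   0]

No row of the form [0 0 | nonzero], so the system is consistent. Back-substitution gives c₁ = 2, c₂ = 0: w = (2)·v₁ + (0)·v₂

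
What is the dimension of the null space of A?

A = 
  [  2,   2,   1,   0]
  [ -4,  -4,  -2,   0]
nullity(A) = 3

Row reduce:
R2 → R2 + (2)·R1
REF = 
  [  2,   2,   1,   0]
  [  0,   0,   0,   0]
Pivot columns: 1 → 1 pivot.
rank(A) = 1, so nullity(A) = 4 - 1 = 3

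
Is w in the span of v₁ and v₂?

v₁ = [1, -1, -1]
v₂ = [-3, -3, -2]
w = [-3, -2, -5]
No

Form the augmented matrix and row-reduce:
[v₁|v₂|w] = 
  [  1,  -3,  -3]
  [ -1,  -3,  -2]
  [ -1,  -2,  -5]
R2 → R2 + (1)·R1
R3 → R3 + (1)·R1
R3 → R3 - (5/6)·R2
REF = 
  [    1,    -3,    -3]
  [    0,    -6,    -5]
  [    0,     0, -23/6]

Row 3 reads [0 0 | -23/6], i.e. 0 = -23/6, so the system is inconsistent and w ∉ span{v₁, v₂}.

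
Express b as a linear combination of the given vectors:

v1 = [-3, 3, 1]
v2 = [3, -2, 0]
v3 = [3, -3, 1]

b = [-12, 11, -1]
c1 = 1, c2 = -1, c3 = -2

b = 1·v1 + -1·v2 + -2·v3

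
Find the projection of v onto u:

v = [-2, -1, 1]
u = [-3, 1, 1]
proj_u(v) = [-18/11, 6/11, 6/11]

v·u = (-2)(-3) + (-1)(1) + (1)(1) = 6
u·u = (-3)² + (1)² + (1)² = 11
proj_u(v) = (v·u / u·u) × u = (6/11) × u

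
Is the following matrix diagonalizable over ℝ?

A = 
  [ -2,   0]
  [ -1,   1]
Yes

tr(A) = -1, det(A) = -2
Characteristic polynomial: λ² - tr(A)λ + det(A) = λ² + λ - 2
λ² + λ - 2 = (λ + 2)(λ - 1)
Eigenvalues: 1, -2
λ=-2: alg. mult. = 1, geom. mult. = 2 - rank(A - (-2)I) = 2 - 1 = 1
λ=1: alg. mult. = 1, geom. mult. = 2 - rank(A - (1)I) = 2 - 1 = 1
Sum of geometric multiplicities equals n, so A has n independent eigenvectors.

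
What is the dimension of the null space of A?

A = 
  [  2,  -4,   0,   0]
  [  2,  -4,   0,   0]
nullity(A) = 3

Row reduce:
R2 → R2 - (1)·R1
REF = 
  [  2,  -4,   0,   0]
  [  0,   0,   0,   0]
Pivot columns: 1 → 1 pivot.
rank(A) = 1, so nullity(A) = 4 - 1 = 3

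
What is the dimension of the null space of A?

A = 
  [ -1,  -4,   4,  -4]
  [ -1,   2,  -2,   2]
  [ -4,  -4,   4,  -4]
nullity(A) = 2

Row reduce:
R2 → R2 - (1)·R1
R3 → R3 - (4)·R1
R3 → R3 - (2)·R2
REF = 
  [ -1,  -4,   4,  -4]
  [  0,   6,  -6,   6]
  [  0,   0,   0,   0]
Pivot columns: 1, 2 → 2 pivots.
rank(A) = 2, so nullity(A) = 4 - 2 = 2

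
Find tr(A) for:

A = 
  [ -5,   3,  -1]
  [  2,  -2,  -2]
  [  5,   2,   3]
-4

tr(A) = -5 + -2 + 3 = -4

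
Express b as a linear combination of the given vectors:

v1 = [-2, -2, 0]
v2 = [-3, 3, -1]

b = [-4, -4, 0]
c1 = 2, c2 = 0

b = 2·v1 + 0·v2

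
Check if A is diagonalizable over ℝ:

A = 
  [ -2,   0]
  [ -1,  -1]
Yes

tr(A) = -3, det(A) = 2
Characteristic polynomial: λ² - tr(A)λ + det(A) = λ² + 3λ + 2
λ² + 3λ + 2 = (λ + 2)(λ + 1)
Eigenvalues: -1, -2
λ=-2: alg. mult. = 1, geom. mult. = 2 - rank(A - (-2)I) = 2 - 1 = 1
λ=-1: alg. mult. = 1, geom. mult. = 2 - rank(A - (-1)I) = 2 - 1 = 1
Sum of geometric multiplicities equals n, so A has n independent eigenvectors.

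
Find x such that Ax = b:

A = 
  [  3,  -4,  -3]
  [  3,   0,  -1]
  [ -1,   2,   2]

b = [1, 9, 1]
Row reduce the augmented matrix [A|b]:
R2 → R2 - (1)·R1
R3 → R3 + (1/3)·R1
R3 → R3 - (1/6)·R2
REF = 
  [  3,  -4,  -3,   1]
  [  0,   4,   2,   8]
  [  0,   0, 2/3,   0]

Back-substitution:
x₃ = 0 / (2/3) = 0
x₂ = (8 - (2)(0)) / 4 = 2
x₁ = (1 - (-4)(2) - (-3)(0)) / 3 = 3

x = [3, 2, 0]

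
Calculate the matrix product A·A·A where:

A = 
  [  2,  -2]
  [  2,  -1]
A² = A·A:
A²[1,1] = (2)(2) + (-2)(2) = 0
A²[1,2] = (2)(-2) + (-2)(-1) = -2
A²[2,1] = (2)(2) + (-1)(2) = 2
A²[2,2] = (2)(-2) + (-1)(-1) = -3
A² = 
  [  0,  -2]
  [  2,  -3]

A^3 = A^2·A:
A^3[1,1] = (0)(2) + (-2)(2) = -4
A^3[1,2] = (0)(-2) + (-2)(-1) = 2
A^3[2,1] = (2)(2) + (-3)(2) = -2
A^3[2,2] = (2)(-2) + (-3)(-1) = -1
A^3 = 
  [ -4,   2]
  [ -2,  -1]

Therefore
A^3 = 
  [ -4,   2]
  [ -2,  -1]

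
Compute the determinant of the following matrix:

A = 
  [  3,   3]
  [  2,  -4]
-18

For a 2×2 matrix, det = ad - bc = (3)(-4) - (3)(2) = -18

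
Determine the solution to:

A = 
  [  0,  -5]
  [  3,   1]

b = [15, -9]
Row reduce the augmented matrix [A|b]:
Swap R1 ↔ R2
REF = 
  [  3,   1,  -9]
  [  0,  -5,  15]

Back-substitution:
x₂ = 15 / (-5) = -3
x₁ = (-9 - (1)(-3)) / 3 = -2

x = [-2, -3]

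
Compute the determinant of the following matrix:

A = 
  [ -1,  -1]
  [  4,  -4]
For a 2×2 matrix, det = ad - bc = (-1)(-4) - (-1)(4) = 8

det(A) = 8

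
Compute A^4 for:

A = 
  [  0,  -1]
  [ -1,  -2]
A² = A·A:
A²[1,1] = (0)(0) + (-1)(-1) = 1
A²[1,2] = (0)(-1) + (-1)(-2) = 2
A²[2,1] = (-1)(0) + (-2)(-1) = 2
A²[2,2] = (-1)(-1) + (-2)(-2) = 5
A² = 
  [  1,   2]
  [  2,   5]

A^3 = A^2·A:
A^3[1,1] = (1)(0) + (2)(-1) = -2
A^3[1,2] = (1)(-1) + (2)(-2) = -5
A^3[2,1] = (2)(0) + (5)(-1) = -5
A^3[2,2] = (2)(-1) + (5)(-2) = -12
A^3 = 
  [ -2,  -5]
  [ -5, -12]

A^4 = A^3·A:
A^4[1,1] = (-2)(0) + (-5)(-1) = 5
A^4[1,2] = (-2)(-1) + (-5)(-2) = 12
A^4[2,1] = (-5)(0) + (-12)(-1) = 12
A^4[2,2] = (-5)(-1) + (-12)(-2) = 29
A^4 = 
  [  5,  12]
  [ 12,  29]

Therefore
A^4 = 
  [  5,  12]
  [ 12,  29]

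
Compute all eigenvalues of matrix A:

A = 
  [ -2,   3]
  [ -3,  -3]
tr(A) = -5, det(A) = 15
Characteristic polynomial: λ² - tr(A)λ + det(A) = λ² + 5λ + 15
λ² + 5λ + 15 = 0  ⇒  λ = (-5 ± √((5)² - 4·(15)))/2 = (-5 ± √(-35))/2
  = (-5 + i√35)/2,  (-5 - i√35)/2

λ = (-5 + i√35)/2, (-5 - i√35)/2  (≈ -2.5 + 2.958i, -2.5 - 2.958i)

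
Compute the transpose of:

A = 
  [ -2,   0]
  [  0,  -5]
Aᵀ = 
  [ -2,   0]
  [  0,  -5]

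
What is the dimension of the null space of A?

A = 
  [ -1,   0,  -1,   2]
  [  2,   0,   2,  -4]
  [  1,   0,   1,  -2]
nullity(A) = 3

Row reduce:
R2 → R2 + (2)·R1
R3 → R3 + (1)·R1
REF = 
  [ -1,   0,  -1,   2]
  [  0,   0,   0,   0]
  [  0,   0,   0,   0]
Pivot columns: 1 → 1 pivot.
rank(A) = 1, so nullity(A) = 4 - 1 = 3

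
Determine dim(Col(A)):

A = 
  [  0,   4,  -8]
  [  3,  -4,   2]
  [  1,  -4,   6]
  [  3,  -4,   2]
Row reduce:
Swap R1 ↔ R2
R3 → R3 - (1/3)·R1
R4 → R4 - (1)·R1
R3 → R3 + (2/3)·R2
REF = 
  [  3,  -4,   2]
  [  0,   4,  -8]
  [  0,   0,   0]
  [  0,   0,   0]
Pivot columns: 1, 2 → 2 pivots.
dim(Col(A)) = number of pivot columns = 2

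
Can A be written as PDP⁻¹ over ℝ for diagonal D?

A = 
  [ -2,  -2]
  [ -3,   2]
Yes

tr(A) = 0, det(A) = -10
Characteristic polynomial: λ² - tr(A)λ + det(A) = λ² - 10
λ² - 10 = 0  ⇒  λ = (0 ± √((0)² - 4·(-10)))/2 = (0 ± √(40))/2
  = √10,  -√10
Eigenvalues: √10, -√10  (≈ 3.162, -3.162)
The two irrational eigenvalues are distinct (simple), so each has alg. mult. = geom. mult. = 1.
Sum of geometric multiplicities equals n, so A has n independent eigenvectors.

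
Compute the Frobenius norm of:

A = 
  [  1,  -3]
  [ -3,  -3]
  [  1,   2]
||A||_F = 5.745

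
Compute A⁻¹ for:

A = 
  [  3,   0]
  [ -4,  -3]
det(A) = (3)(-3) - (0)(-4) = -9
For a 2×2 matrix, A⁻¹ = (1/det(A)) · [[d, -b], [-c, a]]
    = (-1/9) · [[-3, 0], [4, 3]]

A⁻¹ = 
  [ 1/3,    0]
  [-4/9, -1/3]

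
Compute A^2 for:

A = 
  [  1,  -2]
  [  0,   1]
A² = A·A:
A²[1,1] = (1)(1) + (-2)(0) = 1
A²[1,2] = (1)(-2) + (-2)(1) = -4
A²[2,1] = (0)(1) + (1)(0) = 0
A²[2,2] = (0)(-2) + (1)(1) = 1
A² = 
  [  1,  -4]
  [  0,   1]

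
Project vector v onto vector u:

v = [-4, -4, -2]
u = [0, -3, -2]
proj_u(v) = [0, -48/13, -32/13]

v·u = (-4)(0) + (-4)(-3) + (-2)(-2) = 16
u·u = (0)² + (-3)² + (-2)² = 13
proj_u(v) = (v·u / u·u) × u = (16/13) × u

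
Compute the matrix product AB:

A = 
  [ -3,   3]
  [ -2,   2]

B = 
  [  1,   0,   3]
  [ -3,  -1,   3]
A is 2×2 and B is 2×3, so AB is 2×3. Each entry is (row of A)·(column of B):
AB[1,1] = (-3)(1) + (3)(-3) = -12
AB[1,2] = (-3)(0) + (3)(-1) = -3
AB[1,3] = (-3)(3) + (3)(3) = 0
AB[2,1] = (-2)(1) + (2)(-3) = -8
AB[2,2] = (-2)(0) + (2)(-1) = -2
AB[2,3] = (-2)(3) + (2)(3) = 0

AB = 
  [-12,  -3,   0]
  [ -8,  -2,   0]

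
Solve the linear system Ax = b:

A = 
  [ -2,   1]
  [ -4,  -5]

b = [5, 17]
x = [-3, -1]

Row reduce the augmented matrix [A|b]:
R2 → R2 - (2)·R1
REF = 
  [ -2,   1,   5]
  [  0,  -7,   7]

Back-substitution:
x₂ = 7 / (-7) = -1
x₁ = (5 - (1)(-1)) / (-2) = -3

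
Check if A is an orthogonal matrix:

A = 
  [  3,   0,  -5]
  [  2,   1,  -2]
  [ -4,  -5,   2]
No

AᵀA = 
  [ 29,  22, -27]
  [ 22,  26, -12]
  [-27, -12,  33]
≠ I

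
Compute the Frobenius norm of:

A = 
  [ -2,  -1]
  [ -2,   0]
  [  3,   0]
||A||_F = 4.243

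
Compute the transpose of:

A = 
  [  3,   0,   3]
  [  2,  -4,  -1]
Aᵀ = 
  [  3,   2]
  [  0,  -4]
  [  3,  -1]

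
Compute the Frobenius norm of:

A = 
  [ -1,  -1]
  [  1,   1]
||A||_F = 2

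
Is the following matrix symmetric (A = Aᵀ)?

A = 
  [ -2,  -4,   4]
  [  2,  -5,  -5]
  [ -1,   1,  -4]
No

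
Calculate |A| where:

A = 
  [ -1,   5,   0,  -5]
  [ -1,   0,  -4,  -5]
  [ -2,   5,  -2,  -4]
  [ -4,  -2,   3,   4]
-378

Cofactor expansion along row 1: det(A) = a₁₁M₁₁ - a₁₂M₁₂ + a₁₃M₁₃ - a₁₄M₁₄

M₁₁ = det[[0, -4, -5]; [5, -2, -4]; [-2, 3, 4]]
  = (0)·((-2)(4) - (-4)(3)) - (-4)·((5)(4) - (-4)(-2)) + (-5)·((5)(3) - (-2)(-2))
  = (0)(4) - (-4)(12) + (-5)(11)
  = -7
M₁₂ = det[[-1, -4, -5]; [-2, -2, -4]; [-4, 3, 4]]
  = (-1)·((-2)(4) - (-4)(3)) - (-4)·((-2)(4) - (-4)(-4)) + (-5)·((-2)(3) - (-2)(-4))
  = (-1)(4) - (-4)(-24) + (-5)(-14)
  = -30
M₁₃ = det[[-1, 0, -5]; [-2, 5, -4]; [-4, -2, 4]]
  = (-1)·((5)(4) - (-4)(-2)) - (0)·((-2)(4) - (-4)(-4)) + (-5)·((-2)(-2) - (5)(-4))
  = (-1)(12) - (0)(-24) + (-5)(24)
  = -132
M₁₄ = det[[-1, 0, -4]; [-2, 5, -2]; [-4, -2, 3]]
  = (-1)·((5)(3) - (-2)(-2)) - (0)·((-2)(3) - (-2)(-4)) + (-4)·((-2)(-2) - (5)(-4))
  = (-1)(11) - (0)(-14) + (-4)(24)
  = -107

det(A) = (-1)(-7) - (5)(-30) + (0)(-132) - (-5)(-107) = -378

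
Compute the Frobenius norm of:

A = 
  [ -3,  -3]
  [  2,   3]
||A||_F = 5.568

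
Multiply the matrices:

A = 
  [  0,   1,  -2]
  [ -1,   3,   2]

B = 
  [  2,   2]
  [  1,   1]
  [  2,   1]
A is 2×3 and B is 3×2, so AB is 2×2. Each entry is (row of A)·(column of B):
AB[1,1] = (0)(2) + (1)(1) + (-2)(2) = -3
AB[1,2] = (0)(2) + (1)(1) + (-2)(1) = -1
AB[2,1] = (-1)(2) + (3)(1) + (2)(2) = 5
AB[2,2] = (-1)(2) + (3)(1) + (2)(1) = 3

AB = 
  [ -3,  -1]
  [  5,   3]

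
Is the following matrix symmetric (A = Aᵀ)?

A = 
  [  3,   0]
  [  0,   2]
Yes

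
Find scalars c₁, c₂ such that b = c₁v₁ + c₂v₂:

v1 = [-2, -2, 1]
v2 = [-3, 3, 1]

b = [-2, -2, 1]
c1 = 1, c2 = 0

b = 1·v1 + 0·v2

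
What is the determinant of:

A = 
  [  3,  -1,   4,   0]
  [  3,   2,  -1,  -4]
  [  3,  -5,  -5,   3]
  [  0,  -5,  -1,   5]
Cofactor expansion along row 1: det(A) = a₁₁M₁₁ - a₁₂M₁₂ + a₁₃M₁₃ - a₁₄M₁₄

M₁₁ = det[[2, -1, -4]; [-5, -5, 3]; [-5, -1, 5]]
  = (2)·((-5)(5) - (3)(-1)) - (-1)·((-5)(5) - (3)(-5)) + (-4)·((-5)(-1) - (-5)(-5))
  = (2)(-22) - (-1)(-10) + (-4)(-20)
  = 26
M₁₂ = det[[3, -1, -4]; [3, -5, 3]; [0, -1, 5]]
  = (3)·((-5)(5) - (3)(-1)) - (-1)·((3)(5) - (3)(0)) + (-4)·((3)(-1) - (-5)(0))
  = (3)(-22) - (-1)(15) + (-4)(-3)
  = -39
M₁₃ = det[[3, 2, -4]; [3, -5, 3]; [0, -5, 5]]
  = (3)·((-5)(5) - (3)(-5)) - (2)·((3)(5) - (3)(0)) + (-4)·((3)(-5) - (-5)(0))
  = (3)(-10) - (2)(15) + (-4)(-15)
  = 0
M₁₄ = det[[3, 2, -1]; [3, -5, -5]; [0, -5, -1]]
  = (3)·((-5)(-1) - (-5)(-5)) - (2)·((3)(-1) - (-5)(0)) + (-1)·((3)(-5) - (-5)(0))
  = (3)(-20) - (2)(-3) + (-1)(-15)
  = -39

det(A) = (3)(26) - (-1)(-39) + (4)(0) - (0)(-39) = 39

det(A) = 39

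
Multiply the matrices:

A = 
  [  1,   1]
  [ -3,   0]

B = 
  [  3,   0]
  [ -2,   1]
AB = 
  [  1,   1]
  [ -9,   0]

A is 2×2 and B is 2×2, so AB is 2×2. Each entry is (row of A)·(column of B):
AB[1,1] = (1)(3) + (1)(-2) = 1
AB[1,2] = (1)(0) + (1)(1) = 1
AB[2,1] = (-3)(3) + (0)(-2) = -9
AB[2,2] = (-3)(0) + (0)(1) = 0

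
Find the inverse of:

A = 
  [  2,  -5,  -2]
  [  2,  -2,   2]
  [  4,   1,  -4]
det(A) = (2)·((-2)(-4) - (2)(1)) - (-5)·((2)(-4) - (2)(4)) + (-2)·((2)(1) - (-2)(4))
  = (2)(6) - (-5)(-16) + (-2)(10)
  = -88
det(A) = -88 ≠ 0, so A is invertible.

Cofactors Cᵢⱼ = (-1)ⁱ⁺ʲ·Mᵢⱼ:
C = 
  [  6,  16,  10]
  [-22,   0, -22]
  [-14,  -8,   6]

adj(A) = Cᵀ:
adj(A) = 
  [  6, -22, -14]
  [ 16,   0,  -8]
  [ 10, -22,   6]

A⁻¹ = (-1/88) · adj(A):
A⁻¹ = 
  [-3/44,   1/4,  7/44]
  [-2/11,     0,  1/11]
  [-5/44,   1/4, -3/44]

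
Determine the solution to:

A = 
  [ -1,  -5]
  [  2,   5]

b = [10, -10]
x = [0, -2]

Row reduce the augmented matrix [A|b]:
R2 → R2 + (2)·R1
REF = 
  [ -1,  -5,  10]
  [  0,  -5,  10]

Back-substitution:
x₂ = 10 / (-5) = -2
x₁ = (10 - (-5)(-2)) / (-1) = 0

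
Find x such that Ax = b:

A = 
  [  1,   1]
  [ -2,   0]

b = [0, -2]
Row reduce the augmented matrix [A|b]:
R2 → R2 + (2)·R1
REF = 
  [  1,   1,   0]
  [  0,   2,  -2]

Back-substitution:
x₂ = (-2) / 2 = -1
x₁ = (0 - (1)(-1)) / 1 = 1

x = [1, -1]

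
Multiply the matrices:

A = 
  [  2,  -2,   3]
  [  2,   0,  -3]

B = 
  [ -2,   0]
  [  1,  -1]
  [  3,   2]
A is 2×3 and B is 3×2, so AB is 2×2. Each entry is (row of A)·(column of B):
AB[1,1] = (2)(-2) + (-2)(1) + (3)(3) = 3
AB[1,2] = (2)(0) + (-2)(-1) + (3)(2) = 8
AB[2,1] = (2)(-2) + (0)(1) + (-3)(3) = -13
AB[2,2] = (2)(0) + (0)(-1) + (-3)(2) = -6

AB = 
  [  3,   8]
  [-13,  -6]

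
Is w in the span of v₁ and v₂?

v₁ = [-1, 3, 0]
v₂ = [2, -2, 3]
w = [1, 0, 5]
No

Form the augmented matrix and row-reduce:
[v₁|v₂|w] = 
  [ -1,   2,   1]
  [  3,  -2,   0]
  [  0,   3,   5]
R2 → R2 + (3)·R1
R3 → R3 - (3/4)·R2
REF = 
  [  -1,    2,    1]
  [   0,    4,    3]
  [   0,    0, 11/4]

Row 3 reads [0 0 | 11/4], i.e. 0 = 11/4, so the system is inconsistent and w ∉ span{v₁, v₂}.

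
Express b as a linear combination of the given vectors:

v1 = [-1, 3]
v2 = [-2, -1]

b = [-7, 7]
c1 = 3, c2 = 2

b = 3·v1 + 2·v2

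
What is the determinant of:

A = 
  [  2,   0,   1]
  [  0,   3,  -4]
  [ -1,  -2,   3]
Cofactor expansion along row 1:
det(A) = (2)·((3)(3) - (-4)(-2)) - (0)·((0)(3) - (-4)(-1)) + (1)·((0)(-2) - (3)(-1))
  = (2)(1) - (0)(-4) + (1)(3)
  = 5

det(A) = 5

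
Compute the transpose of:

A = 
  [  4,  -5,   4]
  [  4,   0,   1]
Aᵀ = 
  [  4,   4]
  [ -5,   0]
  [  4,   1]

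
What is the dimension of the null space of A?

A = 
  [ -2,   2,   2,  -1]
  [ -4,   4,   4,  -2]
nullity(A) = 3

Row reduce:
R2 → R2 - (2)·R1
REF = 
  [ -2,   2,   2,  -1]
  [  0,   0,   0,   0]
Pivot columns: 1 → 1 pivot.
rank(A) = 1, so nullity(A) = 4 - 1 = 3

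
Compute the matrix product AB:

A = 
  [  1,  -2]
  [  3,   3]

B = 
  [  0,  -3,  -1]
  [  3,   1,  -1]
AB = 
  [ -6,  -5,   1]
  [  9,  -6,  -6]

A is 2×2 and B is 2×3, so AB is 2×3. Each entry is (row of A)·(column of B):
AB[1,1] = (1)(0) + (-2)(3) = -6
AB[1,2] = (1)(-3) + (-2)(1) = -5
AB[1,3] = (1)(-1) + (-2)(-1) = 1
AB[2,1] = (3)(0) + (3)(3) = 9
AB[2,2] = (3)(-3) + (3)(1) = -6
AB[2,3] = (3)(-1) + (3)(-1) = -6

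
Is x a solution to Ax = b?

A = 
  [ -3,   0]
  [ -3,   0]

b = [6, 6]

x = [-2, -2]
Yes

Ax = [6, 6] = b ✓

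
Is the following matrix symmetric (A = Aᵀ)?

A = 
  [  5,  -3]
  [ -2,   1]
No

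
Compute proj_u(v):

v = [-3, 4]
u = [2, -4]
v·u = (-3)(2) + (4)(-4) = -22
u·u = (2)² + (-4)² = 20
proj_u(v) = (v·u / u·u) × u = (-22/20) × u = (-11/10) × u

proj_u(v) = [-11/5, 22/5]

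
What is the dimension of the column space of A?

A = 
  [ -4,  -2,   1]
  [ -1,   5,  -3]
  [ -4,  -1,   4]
dim(Col(A)) = 3

Row reduce:
R2 → R2 - (1/4)·R1
R3 → R3 - (1)·R1
R3 → R3 - (2/11)·R2
REF = 
  [   -4,    -2,     1]
  [    0,  11/2, -13/4]
  [    0,     0, 79/22]
Pivot columns: 1, 2, 3 → 3 pivots.
dim(Col(A)) = number of pivot columns = 3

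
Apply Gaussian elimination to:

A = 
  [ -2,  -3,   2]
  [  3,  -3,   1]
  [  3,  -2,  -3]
Row operations:
R2 → R2 + (3/2)·R1
R3 → R3 + (3/2)·R1
R3 → R3 - (13/15)·R2

Resulting echelon form:
REF = 
  [    -2,     -3,      2]
  [     0,  -15/2,      4]
  [     0,      0, -52/15]

Rank = 3 (number of non-zero pivot rows).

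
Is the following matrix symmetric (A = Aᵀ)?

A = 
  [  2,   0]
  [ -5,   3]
No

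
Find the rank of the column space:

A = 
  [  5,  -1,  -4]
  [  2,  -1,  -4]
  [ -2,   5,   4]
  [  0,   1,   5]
Row reduce:
R2 → R2 - (2/5)·R1
R3 → R3 + (2/5)·R1
R3 → R3 + (23/3)·R2
R4 → R4 + (5/3)·R2
R4 → R4 + (1/16)·R3
REF = 
  [    5,    -1,    -4]
  [    0,  -3/5, -12/5]
  [    0,     0,   -16]
  [    0,     0,     0]
Pivot columns: 1, 2, 3 → 3 pivots.
dim(Col(A)) = number of pivot columns = 3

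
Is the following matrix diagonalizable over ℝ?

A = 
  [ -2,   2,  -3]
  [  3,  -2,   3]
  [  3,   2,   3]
No

Characteristic polynomial: det(λI - A) = λ³ + λ² - 11λ + 12
By the rational root theorem any rational root is an integer dividing 12; none of those is a root, so p(λ) has no rational roots and hence (being an irreducible cubic) no repeated roots.
Discriminant of the cubic: Δ = -867
Δ < 0 ⇒ one real eigenvalue and a complex-conjugate pair: λ ≈ -4.251, 1.626 + 0.424i, 1.626 - 0.424i
Has complex eigenvalues (not diagonalizable over ℝ).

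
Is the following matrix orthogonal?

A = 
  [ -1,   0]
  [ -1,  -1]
No

AᵀA = 
  [  2,   1]
  [  1,   1]
≠ I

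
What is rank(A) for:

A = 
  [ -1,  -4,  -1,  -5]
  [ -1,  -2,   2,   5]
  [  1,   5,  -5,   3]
Row reduce:
R2 → R2 - (1)·R1
R3 → R3 + (1)·R1
R3 → R3 - (1/2)·R2
REF = 
  [   -1,    -4,    -1,    -5]
  [    0,     2,     3,    10]
  [    0,     0, -15/2,    -7]
Pivot columns: 1, 2, 3 → 3 pivots.

rank(A) = 3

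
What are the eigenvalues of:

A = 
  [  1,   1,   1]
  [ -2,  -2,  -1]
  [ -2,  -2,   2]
λ = 0, 2, -1

Characteristic polynomial: det(λI - A) = λ³ - λ² - 2λ
The constant term is 0, so λ = 0 is a root: p(λ) = λ(λ² - λ - 2)
λ² - λ - 2 = (λ + 1)(λ - 2)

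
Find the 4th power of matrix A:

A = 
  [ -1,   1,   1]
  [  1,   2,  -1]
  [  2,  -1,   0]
A² = A·A:
A²[1,1] = (-1)(-1) + (1)(1) + (1)(2) = 4
A²[1,2] = (-1)(1) + (1)(2) + (1)(-1) = 0
A²[1,3] = (-1)(1) + (1)(-1) + (1)(0) = -2
A²[2,1] = (1)(-1) + (2)(1) + (-1)(2) = -1
A²[2,2] = (1)(1) + (2)(2) + (-1)(-1) = 6
A²[2,3] = (1)(1) + (2)(-1) + (-1)(0) = -1
A²[3,1] = (2)(-1) + (-1)(1) + (0)(2) = -3
A²[3,2] = (2)(1) + (-1)(2) + (0)(-1) = 0
A²[3,3] = (2)(1) + (-1)(-1) + (0)(0) = 3
A² = 
  [  4,   0,  -2]
  [ -1,   6,  -1]
  [ -3,   0,   3]

A^3 = A^2·A:
A^3[1,1] = (4)(-1) + (0)(1) + (-2)(2) = -8
A^3[1,2] = (4)(1) + (0)(2) + (-2)(-1) = 6
A^3[1,3] = (4)(1) + (0)(-1) + (-2)(0) = 4
A^3[2,1] = (-1)(-1) + (6)(1) + (-1)(2) = 5
A^3[2,2] = (-1)(1) + (6)(2) + (-1)(-1) = 12
A^3[2,3] = (-1)(1) + (6)(-1) + (-1)(0) = -7
A^3[3,1] = (-3)(-1) + (0)(1) + (3)(2) = 9
A^3[3,2] = (-3)(1) + (0)(2) + (3)(-1) = -6
A^3[3,3] = (-3)(1) + (0)(-1) + (3)(0) = -3
A^3 = 
  [ -8,   6,   4]
  [  5,  12,  -7]
  [  9,  -6,  -3]

A^4 = A^3·A:
A^4[1,1] = (-8)(-1) + (6)(1) + (4)(2) = 22
A^4[1,2] = (-8)(1) + (6)(2) + (4)(-1) = 0
A^4[1,3] = (-8)(1) + (6)(-1) + (4)(0) = -14
A^4[2,1] = (5)(-1) + (12)(1) + (-7)(2) = -7
A^4[2,2] = (5)(1) + (12)(2) + (-7)(-1) = 36
A^4[2,3] = (5)(1) + (12)(-1) + (-7)(0) = -7
A^4[3,1] = (9)(-1) + (-6)(1) + (-3)(2) = -21
A^4[3,2] = (9)(1) + (-6)(2) + (-3)(-1) = 0
A^4[3,3] = (9)(1) + (-6)(-1) + (-3)(0) = 15
A^4 = 
  [ 22,   0, -14]
  [ -7,  36,  -7]
  [-21,   0,  15]

Therefore
A^4 = 
  [ 22,   0, -14]
  [ -7,  36,  -7]
  [-21,   0,  15]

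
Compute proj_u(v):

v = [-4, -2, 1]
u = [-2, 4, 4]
v·u = (-4)(-2) + (-2)(4) + (1)(4) = 4
u·u = (-2)² + (4)² + (4)² = 36
proj_u(v) = (v·u / u·u) × u = (4/36) × u = (1/9) × u

proj_u(v) = [-2/9, 4/9, 4/9]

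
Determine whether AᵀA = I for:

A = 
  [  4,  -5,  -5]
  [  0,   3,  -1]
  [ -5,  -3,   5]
No

AᵀA = 
  [ 41,  -5, -45]
  [ -5,  43,   7]
  [-45,   7,  51]
≠ I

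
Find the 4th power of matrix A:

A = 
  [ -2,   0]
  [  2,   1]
A² = A·A:
A²[1,1] = (-2)(-2) + (0)(2) = 4
A²[1,2] = (-2)(0) + (0)(1) = 0
A²[2,1] = (2)(-2) + (1)(2) = -2
A²[2,2] = (2)(0) + (1)(1) = 1
A² = 
  [  4,   0]
  [ -2,   1]

A^3 = A^2·A:
A^3[1,1] = (4)(-2) + (0)(2) = -8
A^3[1,2] = (4)(0) + (0)(1) = 0
A^3[2,1] = (-2)(-2) + (1)(2) = 6
A^3[2,2] = (-2)(0) + (1)(1) = 1
A^3 = 
  [ -8,   0]
  [  6,   1]

A^4 = A^3·A:
A^4[1,1] = (-8)(-2) + (0)(2) = 16
A^4[1,2] = (-8)(0) + (0)(1) = 0
A^4[2,1] = (6)(-2) + (1)(2) = -10
A^4[2,2] = (6)(0) + (1)(1) = 1
A^4 = 
  [ 16,   0]
  [-10,   1]

Therefore
A^4 = 
  [ 16,   0]
  [-10,   1]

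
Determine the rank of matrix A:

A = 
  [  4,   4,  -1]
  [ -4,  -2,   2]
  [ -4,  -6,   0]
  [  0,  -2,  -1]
Row reduce:
R2 → R2 + (1)·R1
R3 → R3 + (1)·R1
R3 → R3 + (1)·R2
R4 → R4 + (1)·R2
REF = 
  [  4,   4,  -1]
  [  0,   2,   1]
  [  0,   0,   0]
  [  0,   0,   0]
Pivot columns: 1, 2 → 2 pivots.

rank(A) = 2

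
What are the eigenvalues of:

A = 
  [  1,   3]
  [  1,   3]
tr(A) = 4, det(A) = 0
Characteristic polynomial: λ² - tr(A)λ + det(A) = λ² - 4λ
λ² - 4λ = λ(λ - 4)

λ = 4, 0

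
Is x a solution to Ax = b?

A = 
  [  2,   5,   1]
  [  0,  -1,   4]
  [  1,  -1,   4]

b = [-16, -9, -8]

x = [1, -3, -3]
Yes

Ax = [-16, -9, -8] = b ✓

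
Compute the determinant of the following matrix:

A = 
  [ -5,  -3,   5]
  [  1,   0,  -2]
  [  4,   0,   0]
24

Cofactor expansion along row 1:
det(A) = (-5)·((0)(0) - (-2)(0)) - (-3)·((1)(0) - (-2)(4)) + (5)·((1)(0) - (0)(4))
  = (-5)(0) - (-3)(8) + (5)(0)
  = 24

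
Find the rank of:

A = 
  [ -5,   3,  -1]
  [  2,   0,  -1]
Row reduce:
R2 → R2 + (2/5)·R1
REF = 
  [  -5,    3,   -1]
  [   0,  6/5, -7/5]
Pivot columns: 1, 2 → 2 pivots.

rank(A) = 2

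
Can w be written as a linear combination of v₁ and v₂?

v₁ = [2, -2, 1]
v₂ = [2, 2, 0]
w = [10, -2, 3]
Yes

Form the augmented matrix and row-reduce:
[v₁|v₂|w] = 
  [  2,   2,  10]
  [ -2,   2,  -2]
  [  1,   0,   3]
R2 → R2 + (1)·R1
R3 → R3 - (1/2)·R1
R3 → R3 + (1/4)·R2
REF = 
  [  2,   2,  10]
  [  0,   4,   8]
  [  0,   0,   0]

No row of the form [0 0 | nonzero], so the system is consistent. Back-substitution gives c₁ = 3, c₂ = 2: w = (3)·v₁ + (2)·v₂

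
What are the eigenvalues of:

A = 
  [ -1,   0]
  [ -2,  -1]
tr(A) = -2, det(A) = 1
Characteristic polynomial: λ² - tr(A)λ + det(A) = λ² + 2λ + 1
λ² + 2λ + 1 = (λ + 1)²

λ = -1, -1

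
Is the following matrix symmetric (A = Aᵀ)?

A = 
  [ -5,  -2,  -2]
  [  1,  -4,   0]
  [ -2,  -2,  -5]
No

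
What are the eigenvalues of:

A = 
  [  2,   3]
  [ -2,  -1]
tr(A) = 1, det(A) = 4
Characteristic polynomial: λ² - tr(A)λ + det(A) = λ² - λ + 4
λ² - λ + 4 = 0  ⇒  λ = (1 ± √((-1)² - 4·(4)))/2 = (1 ± √(-15))/2
  = (1 + i√15)/2,  (1 - i√15)/2

λ = (1 + i√15)/2, (1 - i√15)/2  (≈ 0.5 + 1.936i, 0.5 - 1.936i)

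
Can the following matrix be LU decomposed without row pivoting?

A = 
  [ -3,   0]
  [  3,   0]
Yes.
A[1,1] = -3 ≠ 0, so Gaussian elimination proceeds without a row swap: multiplier ℓ₂₁ = (3)/(-3) = -1, and U[2,2] = 0 - (-1)(0) = 0.
L = 
  [  1,   0]
  [ -1,   1]
U = 
  [ -3,   0]
  [  0,   0]
Check row 2 of LU: [(-1)(-3), (-1)(0) + 0] = [3, 0] = row 2 of A ✓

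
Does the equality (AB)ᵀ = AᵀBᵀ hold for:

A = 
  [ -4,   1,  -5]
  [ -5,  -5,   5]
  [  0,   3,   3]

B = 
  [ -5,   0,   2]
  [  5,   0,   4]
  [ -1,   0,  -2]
No

(AB)ᵀ = 
  [ 30,  -5,  12]
  [  0,   0,   0]
  [  6, -40,   6]

AᵀBᵀ = 
  [ 20, -20,   4]
  [  1,  17,  -7]
  [ 31, -13,  -1]

The two matrices differ, so (AB)ᵀ ≠ AᵀBᵀ in general. The correct identity is (AB)ᵀ = BᵀAᵀ.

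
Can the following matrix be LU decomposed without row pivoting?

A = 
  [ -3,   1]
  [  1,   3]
Yes.
A[1,1] = -3 ≠ 0, so Gaussian elimination proceeds without a row swap: multiplier ℓ₂₁ = (1)/(-3) = -1/3, and U[2,2] = 3 - (-1/3)(1) = 10/3.
L = 
  [   1,    0]
  [-1/3,    1]
U = 
  [  -3,    1]
  [   0, 10/3]
Check row 2 of LU: [(-1/3)(-3), (-1/3)(1) + (10/3)] = [1, 3] = row 2 of A ✓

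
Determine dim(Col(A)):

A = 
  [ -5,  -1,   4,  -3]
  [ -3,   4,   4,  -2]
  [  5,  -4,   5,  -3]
Row reduce:
R2 → R2 - (3/5)·R1
R3 → R3 + (1)·R1
R3 → R3 + (25/23)·R2
REF = 
  [     -5,      -1,       4,      -3]
  [      0,    23/5,     8/5,    -1/5]
  [      0,       0,  247/23, -143/23]
Pivot columns: 1, 2, 3 → 3 pivots.
dim(Col(A)) = number of pivot columns = 3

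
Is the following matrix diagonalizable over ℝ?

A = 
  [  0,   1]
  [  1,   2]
Yes

tr(A) = 2, det(A) = -1
Characteristic polynomial: λ² - tr(A)λ + det(A) = λ² - 2λ - 1
λ² - 2λ - 1 = 0  ⇒  λ = (2 ± √((-2)² - 4·(-1)))/2 = (2 ± √(8))/2
  = 1 + √2,  1 - √2
Eigenvalues: 1 + √2, 1 - √2  (≈ 2.414, -0.4142)
The two irrational eigenvalues are distinct (simple), so each has alg. mult. = geom. mult. = 1.
Sum of geometric multiplicities equals n, so A has n independent eigenvectors.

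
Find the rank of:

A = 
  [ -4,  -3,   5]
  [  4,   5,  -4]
Row reduce:
R2 → R2 + (1)·R1
REF = 
  [ -4,  -3,   5]
  [  0,   2,   1]
Pivot columns: 1, 2 → 2 pivots.

rank(A) = 2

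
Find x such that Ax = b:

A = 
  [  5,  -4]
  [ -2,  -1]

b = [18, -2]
x = [2, -2]

Row reduce the augmented matrix [A|b]:
R2 → R2 + (2/5)·R1
REF = 
  [    5,    -4,    18]
  [    0, -13/5,  26/5]

Back-substitution:
x₂ = (26/5) / (-13/5) = -2
x₁ = (18 - (-4)(-2)) / 5 = 2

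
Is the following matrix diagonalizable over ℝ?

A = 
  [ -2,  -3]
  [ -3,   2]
Yes

tr(A) = 0, det(A) = -13
Characteristic polynomial: λ² - tr(A)λ + det(A) = λ² - 13
λ² - 13 = 0  ⇒  λ = (0 ± √((0)² - 4·(-13)))/2 = (0 ± √(52))/2
  = √13,  -√13
Eigenvalues: √13, -√13  (≈ 3.606, -3.606)
The two irrational eigenvalues are distinct (simple), so each has alg. mult. = geom. mult. = 1.
Sum of geometric multiplicities equals n, so A has n independent eigenvectors.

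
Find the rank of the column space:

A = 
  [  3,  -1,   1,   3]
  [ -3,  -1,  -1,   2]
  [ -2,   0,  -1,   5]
dim(Col(A)) = 3

Row reduce:
R2 → R2 + (1)·R1
R3 → R3 + (2/3)·R1
R3 → R3 - (1/3)·R2
REF = 
  [   3,   -1,    1,    3]
  [   0,   -2,    0,    5]
  [   0,    0, -1/3, 16/3]
Pivot columns: 1, 2, 3 → 3 pivots.
dim(Col(A)) = number of pivot columns = 3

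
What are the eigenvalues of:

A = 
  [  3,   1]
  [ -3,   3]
λ = 3 + i√3, 3 - i√3  (≈ 3 + 1.732i, 3 - 1.732i)

tr(A) = 6, det(A) = 12
Characteristic polynomial: λ² - tr(A)λ + det(A) = λ² - 6λ + 12
λ² - 6λ + 12 = 0  ⇒  λ = (6 ± √((-6)² - 4·(12)))/2 = (6 ± √(-12))/2
  = 3 + i√3,  3 - i√3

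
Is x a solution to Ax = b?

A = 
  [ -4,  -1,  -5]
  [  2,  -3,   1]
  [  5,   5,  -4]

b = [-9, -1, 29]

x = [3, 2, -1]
Yes

Ax = [-9, -1, 29] = b ✓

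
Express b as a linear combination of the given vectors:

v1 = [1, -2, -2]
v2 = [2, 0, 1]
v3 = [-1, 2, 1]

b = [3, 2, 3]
c1 = 0, c2 = 2, c3 = 1

b = 0·v1 + 2·v2 + 1·v3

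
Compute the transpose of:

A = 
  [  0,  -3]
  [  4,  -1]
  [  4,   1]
Aᵀ = 
  [  0,   4,   4]
  [ -3,  -1,   1]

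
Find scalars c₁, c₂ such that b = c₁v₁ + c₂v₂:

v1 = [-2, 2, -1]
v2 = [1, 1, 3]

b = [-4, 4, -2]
c1 = 2, c2 = 0

b = 2·v1 + 0·v2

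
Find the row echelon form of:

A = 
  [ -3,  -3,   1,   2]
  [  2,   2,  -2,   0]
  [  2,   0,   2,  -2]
Row operations:
R2 → R2 + (2/3)·R1
R3 → R3 + (2/3)·R1
Swap R2 ↔ R3

Resulting echelon form:
REF = 
  [  -3,   -3,    1,    2]
  [   0,   -2,  8/3, -2/3]
  [   0,    0, -4/3,  4/3]

Rank = 3 (number of non-zero pivot rows).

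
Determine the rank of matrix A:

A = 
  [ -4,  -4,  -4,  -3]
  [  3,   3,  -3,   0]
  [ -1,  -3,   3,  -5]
Row reduce:
R2 → R2 + (3/4)·R1
R3 → R3 - (1/4)·R1
Swap R2 ↔ R3
REF = 
  [   -4,    -4,    -4,    -3]
  [    0,    -2,     4, -17/4]
  [    0,     0,    -6,  -9/4]
Pivot columns: 1, 2, 3 → 3 pivots.

rank(A) = 3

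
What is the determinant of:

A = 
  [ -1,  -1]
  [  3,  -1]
For a 2×2 matrix, det = ad - bc = (-1)(-1) - (-1)(3) = 4

det(A) = 4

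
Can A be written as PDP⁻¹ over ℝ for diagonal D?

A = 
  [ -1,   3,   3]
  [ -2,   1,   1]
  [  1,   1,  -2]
No

Characteristic polynomial: det(λI - A) = λ³ + 2λ² + λ + 15
By the rational root theorem any rational root is an integer dividing 15; none of those is a root, so p(λ) has no rational roots and hence (being an irreducible cubic) no repeated roots.
Discriminant of the cubic: Δ = -6015
Δ < 0 ⇒ one real eigenvalue and a complex-conjugate pair: λ ≈ -3.174, 0.587 + 2.093i, 0.587 - 2.093i
Has complex eigenvalues (not diagonalizable over ℝ).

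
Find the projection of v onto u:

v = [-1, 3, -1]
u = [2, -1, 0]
proj_u(v) = [-2, 1, 0]

v·u = (-1)(2) + (3)(-1) + (-1)(0) = -5
u·u = (2)² + (-1)² + (0)² = 5
proj_u(v) = (v·u / u·u) × u = (-5/5) × u = (-1) × u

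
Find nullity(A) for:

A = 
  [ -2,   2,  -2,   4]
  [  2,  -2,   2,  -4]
nullity(A) = 3

Row reduce:
R2 → R2 + (1)·R1
REF = 
  [ -2,   2,  -2,   4]
  [  0,   0,   0,   0]
Pivot columns: 1 → 1 pivot.
rank(A) = 1, so nullity(A) = 4 - 1 = 3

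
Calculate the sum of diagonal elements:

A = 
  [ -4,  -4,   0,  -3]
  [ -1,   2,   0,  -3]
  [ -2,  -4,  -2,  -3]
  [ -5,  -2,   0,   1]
-3

tr(A) = -4 + 2 + -2 + 1 = -3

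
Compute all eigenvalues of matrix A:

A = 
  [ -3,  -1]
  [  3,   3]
λ = √6, -√6  (≈ 2.449, -2.449)

tr(A) = 0, det(A) = -6
Characteristic polynomial: λ² - tr(A)λ + det(A) = λ² - 6
λ² - 6 = 0  ⇒  λ = (0 ± √((0)² - 4·(-6)))/2 = (0 ± √(24))/2
  = √6,  -√6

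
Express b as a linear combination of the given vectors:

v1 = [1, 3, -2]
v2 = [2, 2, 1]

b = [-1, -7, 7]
c1 = -3, c2 = 1

b = -3·v1 + 1·v2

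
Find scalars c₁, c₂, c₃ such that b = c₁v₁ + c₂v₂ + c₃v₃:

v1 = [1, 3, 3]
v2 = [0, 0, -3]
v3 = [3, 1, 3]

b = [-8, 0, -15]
c1 = 1, c2 = 3, c3 = -3

b = 1·v1 + 3·v2 + -3·v3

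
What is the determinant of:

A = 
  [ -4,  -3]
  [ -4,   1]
-16

For a 2×2 matrix, det = ad - bc = (-4)(1) - (-3)(-4) = -16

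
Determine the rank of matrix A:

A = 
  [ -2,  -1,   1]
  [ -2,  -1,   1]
rank(A) = 1

Row reduce:
R2 → R2 - (1)·R1
REF = 
  [ -2,  -1,   1]
  [  0,   0,   0]
Pivot columns: 1 → 1 pivot.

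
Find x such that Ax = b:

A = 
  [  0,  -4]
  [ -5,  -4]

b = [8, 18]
Row reduce the augmented matrix [A|b]:
Swap R1 ↔ R2
REF = 
  [ -5,  -4,  18]
  [  0,  -4,   8]

Back-substitution:
x₂ = 8 / (-4) = -2
x₁ = (18 - (-4)(-2)) / (-5) = -2

x = [-2, -2]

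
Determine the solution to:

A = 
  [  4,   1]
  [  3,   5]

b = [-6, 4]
Row reduce the augmented matrix [A|b]:
R2 → R2 - (3/4)·R1
REF = 
  [   4,    1,   -6]
  [   0, 17/4, 17/2]

Back-substitution:
x₂ = (17/2) / (17/4) = 2
x₁ = (-6 - (1)(2)) / 4 = -2

x = [-2, 2]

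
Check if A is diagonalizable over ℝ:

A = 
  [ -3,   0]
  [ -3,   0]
Yes

tr(A) = -3, det(A) = 0
Characteristic polynomial: λ² - tr(A)λ + det(A) = λ² + 3λ
λ² + 3λ = λ(λ + 3)
Eigenvalues: 0, -3
λ=-3: alg. mult. = 1, geom. mult. = 2 - rank(A - (-3)I) = 2 - 1 = 1
λ=0: alg. mult. = 1, geom. mult. = 2 - rank(A - (0)I) = 2 - 1 = 1
Sum of geometric multiplicities equals n, so A has n independent eigenvectors.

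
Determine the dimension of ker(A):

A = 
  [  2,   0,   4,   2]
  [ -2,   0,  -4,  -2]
nullity(A) = 3

Row reduce:
R2 → R2 + (1)·R1
REF = 
  [  2,   0,   4,   2]
  [  0,   0,   0,   0]
Pivot columns: 1 → 1 pivot.
rank(A) = 1, so nullity(A) = 4 - 1 = 3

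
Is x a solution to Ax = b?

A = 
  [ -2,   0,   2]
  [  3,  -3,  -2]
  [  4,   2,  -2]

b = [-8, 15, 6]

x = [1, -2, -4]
No

Ax = [-10, 17, 8] ≠ b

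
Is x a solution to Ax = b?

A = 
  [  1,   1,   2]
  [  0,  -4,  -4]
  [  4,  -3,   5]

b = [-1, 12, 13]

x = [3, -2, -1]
Yes

Ax = [-1, 12, 13] = b ✓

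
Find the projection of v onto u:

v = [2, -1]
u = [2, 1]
proj_u(v) = [6/5, 3/5]

v·u = (2)(2) + (-1)(1) = 3
u·u = (2)² + (1)² = 5
proj_u(v) = (v·u / u·u) × u = (3/5) × u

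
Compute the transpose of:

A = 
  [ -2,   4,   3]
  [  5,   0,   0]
Aᵀ = 
  [ -2,   5]
  [  4,   0]
  [  3,   0]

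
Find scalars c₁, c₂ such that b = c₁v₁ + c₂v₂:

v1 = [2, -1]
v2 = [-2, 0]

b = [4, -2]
c1 = 2, c2 = 0

b = 2·v1 + 0·v2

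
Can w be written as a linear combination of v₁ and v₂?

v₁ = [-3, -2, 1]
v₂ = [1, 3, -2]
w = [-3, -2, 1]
Yes

Form the augmented matrix and row-reduce:
[v₁|v₂|w] = 
  [ -3,   1,  -3]
  [ -2,   3,  -2]
  [  1,  -2,   1]
R2 → R2 - (2/3)·R1
R3 → R3 + (1/3)·R1
R3 → R3 + (5/7)·R2
REF = 
  [ -3,   1,  -3]
  [  0, 7/3,   0]
  [  0,   0,   0]

No row of the form [0 0 | nonzero], so the system is consistent. Back-substitution gives c₁ = 1, c₂ = 0: w = (1)·v₁ + (0)·v₂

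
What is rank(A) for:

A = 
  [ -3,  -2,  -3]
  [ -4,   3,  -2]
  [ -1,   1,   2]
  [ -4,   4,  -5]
rank(A) = 3

Row reduce:
R2 → R2 - (4/3)·R1
R3 → R3 - (1/3)·R1
R4 → R4 - (4/3)·R1
R3 → R3 - (5/17)·R2
R4 → R4 - (20/17)·R2
R4 → R4 + (57/41)·R3
REF = 
  [   -3,    -2,    -3]
  [    0,  17/3,     2]
  [    0,     0, 41/17]
  [    0,     0,     0]
Pivot columns: 1, 2, 3 → 3 pivots.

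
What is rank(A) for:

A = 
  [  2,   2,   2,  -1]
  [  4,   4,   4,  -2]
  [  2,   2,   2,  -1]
Row reduce:
R2 → R2 - (2)·R1
R3 → R3 - (1)·R1
REF = 
  [  2,   2,   2,  -1]
  [  0,   0,   0,   0]
  [  0,   0,   0,   0]
Pivot columns: 1 → 1 pivot.

rank(A) = 1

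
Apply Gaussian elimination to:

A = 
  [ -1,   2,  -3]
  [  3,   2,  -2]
Row operations:
R2 → R2 + (3)·R1

Resulting echelon form:
REF = 
  [ -1,   2,  -3]
  [  0,   8, -11]

Rank = 2 (number of non-zero pivot rows).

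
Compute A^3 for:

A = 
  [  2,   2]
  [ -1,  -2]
A² = A·A:
A²[1,1] = (2)(2) + (2)(-1) = 2
A²[1,2] = (2)(2) + (2)(-2) = 0
A²[2,1] = (-1)(2) + (-2)(-1) = 0
A²[2,2] = (-1)(2) + (-2)(-2) = 2
A² = 
  [  2,   0]
  [  0,   2]

A^3 = A^2·A:
A^3[1,1] = (2)(2) + (0)(-1) = 4
A^3[1,2] = (2)(2) + (0)(-2) = 4
A^3[2,1] = (0)(2) + (2)(-1) = -2
A^3[2,2] = (0)(2) + (2)(-2) = -4
A^3 = 
  [  4,   4]
  [ -2,  -4]

Therefore
A^3 = 
  [  4,   4]
  [ -2,  -4]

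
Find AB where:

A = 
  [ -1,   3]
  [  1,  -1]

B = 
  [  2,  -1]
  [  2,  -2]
AB = 
  [  4,  -5]
  [  0,   1]

A is 2×2 and B is 2×2, so AB is 2×2. Each entry is (row of A)·(column of B):
AB[1,1] = (-1)(2) + (3)(2) = 4
AB[1,2] = (-1)(-1) + (3)(-2) = -5
AB[2,1] = (1)(2) + (-1)(2) = 0
AB[2,2] = (1)(-1) + (-1)(-2) = 1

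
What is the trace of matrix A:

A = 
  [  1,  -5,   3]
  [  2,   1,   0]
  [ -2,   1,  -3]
-1

tr(A) = 1 + 1 + -3 = -1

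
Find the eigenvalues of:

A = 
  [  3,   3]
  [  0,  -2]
tr(A) = 1, det(A) = -6
Characteristic polynomial: λ² - tr(A)λ + det(A) = λ² - λ - 6
λ² - λ - 6 = (λ + 2)(λ - 3)

λ = 3, -2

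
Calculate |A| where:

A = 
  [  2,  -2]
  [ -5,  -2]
-14

For a 2×2 matrix, det = ad - bc = (2)(-2) - (-2)(-5) = -14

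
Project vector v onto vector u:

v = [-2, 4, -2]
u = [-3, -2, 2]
proj_u(v) = [18/17, 12/17, -12/17]

v·u = (-2)(-3) + (4)(-2) + (-2)(2) = -6
u·u = (-3)² + (-2)² + (2)² = 17
proj_u(v) = (v·u / u·u) × u = (-6/17) × u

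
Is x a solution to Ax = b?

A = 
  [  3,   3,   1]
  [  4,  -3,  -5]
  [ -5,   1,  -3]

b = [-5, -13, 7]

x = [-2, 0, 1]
Yes

Ax = [-5, -13, 7] = b ✓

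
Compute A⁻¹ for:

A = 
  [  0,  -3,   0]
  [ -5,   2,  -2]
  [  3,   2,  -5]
det(A) = (0)·((2)(-5) - (-2)(2)) - (-3)·((-5)(-5) - (-2)(3)) + (0)·((-5)(2) - (2)(3))
  = (0)(-6) - (-3)(31) + (0)(-16)
  = 93
det(A) = 93 ≠ 0, so A is invertible.

Cofactors Cᵢⱼ = (-1)ⁱ⁺ʲ·Mᵢⱼ:
C = 
  [ -6, -31, -16]
  [-15,   0,  -9]
  [  6,   0, -15]

adj(A) = Cᵀ:
adj(A) = 
  [ -6, -15,   6]
  [-31,   0,   0]
  [-16,  -9, -15]

A⁻¹ = (1/93) · adj(A):
A⁻¹ = 
  [ -2/31,  -5/31,   2/31]
  [  -1/3,      0,      0]
  [-16/93,  -3/31,  -5/31]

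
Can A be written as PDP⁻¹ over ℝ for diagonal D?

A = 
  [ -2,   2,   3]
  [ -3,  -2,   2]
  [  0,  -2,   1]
No

Characteristic polynomial: det(λI - A) = λ³ + 3λ² + 10λ - 20
By the rational root theorem any rational root is an integer dividing 20; none of those is a root, so p(λ) has no rational roots and hence (being an irreducible cubic) no repeated roots.
Discriminant of the cubic: Δ = -22540
Δ < 0 ⇒ one real eigenvalue and a complex-conjugate pair: λ ≈ -2.144 + 3.306i, -2.144 - 3.306i, 1.288
Has complex eigenvalues (not diagonalizable over ℝ).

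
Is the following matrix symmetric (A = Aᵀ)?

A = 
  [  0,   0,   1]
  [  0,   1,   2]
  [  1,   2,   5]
Yes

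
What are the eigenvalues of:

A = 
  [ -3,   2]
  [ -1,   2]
λ = (-1 + √17)/2, (-1 - √17)/2  (≈ 1.562, -2.562)

tr(A) = -1, det(A) = -4
Characteristic polynomial: λ² - tr(A)λ + det(A) = λ² + λ - 4
λ² + λ - 4 = 0  ⇒  λ = (-1 ± √((1)² - 4·(-4)))/2 = (-1 ± √(17))/2
  = (-1 + √17)/2,  (-1 - √17)/2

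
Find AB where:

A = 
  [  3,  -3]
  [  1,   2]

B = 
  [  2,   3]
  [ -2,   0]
AB = 
  [ 12,   9]
  [ -2,   3]

A is 2×2 and B is 2×2, so AB is 2×2. Each entry is (row of A)·(column of B):
AB[1,1] = (3)(2) + (-3)(-2) = 12
AB[1,2] = (3)(3) + (-3)(0) = 9
AB[2,1] = (1)(2) + (2)(-2) = -2
AB[2,2] = (1)(3) + (2)(0) = 3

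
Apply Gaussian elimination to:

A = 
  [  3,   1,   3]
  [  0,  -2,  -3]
Row operations:
No row operations needed (already in echelon form).

Resulting echelon form:
REF = 
  [  3,   1,   3]
  [  0,  -2,  -3]

Rank = 2 (number of non-zero pivot rows).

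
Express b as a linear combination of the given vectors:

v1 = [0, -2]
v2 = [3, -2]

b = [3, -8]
c1 = 3, c2 = 1

b = 3·v1 + 1·v2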